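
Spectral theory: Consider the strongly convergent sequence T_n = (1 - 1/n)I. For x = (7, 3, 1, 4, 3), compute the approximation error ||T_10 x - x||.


T_10 x - x = (1 - 1/10)x - x = -x/10
||x|| = sqrt(84) = 9.1652
||T_10 x - x|| = ||x||/10 = 9.1652/10 = 0.9165

0.9165


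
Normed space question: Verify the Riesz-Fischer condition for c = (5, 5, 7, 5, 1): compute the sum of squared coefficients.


sum |c_n|^2 = 5^2 + 5^2 + 7^2 + 5^2 + 1^2
= 25 + 25 + 49 + 25 + 1
= 125

125


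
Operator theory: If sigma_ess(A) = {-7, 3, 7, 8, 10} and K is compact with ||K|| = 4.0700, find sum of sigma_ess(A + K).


By Weyl's theorem, the essential spectrum is invariant under compact perturbations.
sigma_ess(A + K) = sigma_ess(A) = {-7, 3, 7, 8, 10}
Sum = -7 + 3 + 7 + 8 + 10 = 21

21


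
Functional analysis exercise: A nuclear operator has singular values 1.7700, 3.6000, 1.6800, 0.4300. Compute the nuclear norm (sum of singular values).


The nuclear norm is the sum of all singular values.
||T||_1 = 1.7700 + 3.6000 + 1.6800 + 0.4300
= 7.4800

7.4800


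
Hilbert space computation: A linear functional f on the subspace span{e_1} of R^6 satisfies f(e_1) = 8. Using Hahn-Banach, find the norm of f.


The norm of f is given by ||f|| = sup_{||x||=1} |f(x)|.
On span{e_1}, ||e_1|| = 1, so ||f|| = |f(e_1)| / ||e_1||
= |8| / 1 = 8.0000

8.0000


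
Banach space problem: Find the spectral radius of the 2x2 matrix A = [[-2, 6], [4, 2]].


For a 2x2 matrix, eigenvalues satisfy lambda^2 - (trace)*lambda + det = 0
trace = -2 + 2 = 0
det = -2*2 - 6*4 = -28
discriminant = 0^2 - 4*(-28) = 112
spectral radius = max |eigenvalue| = 5.2915

5.2915


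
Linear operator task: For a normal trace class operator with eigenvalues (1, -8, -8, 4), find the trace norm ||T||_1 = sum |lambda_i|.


For a normal operator, singular values equal |eigenvalues|.
Trace norm = sum |lambda_i| = 1 + 8 + 8 + 4
= 21

21


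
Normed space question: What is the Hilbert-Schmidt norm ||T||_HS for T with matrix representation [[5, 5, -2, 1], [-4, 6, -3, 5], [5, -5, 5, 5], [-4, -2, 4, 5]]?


The Hilbert-Schmidt norm is sqrt(sum of squares of all entries).
Sum of squares = 5^2 + 5^2 + (-2)^2 + 1^2 + (-4)^2 + 6^2 + (-3)^2 + 5^2 + 5^2 + (-5)^2 + 5^2 + 5^2 + (-4)^2 + (-2)^2 + 4^2 + 5^2
= 25 + 25 + 4 + 1 + 16 + 36 + 9 + 25 + 25 + 25 + 25 + 25 + 16 + 4 + 16 + 25 = 302
||T||_HS = sqrt(302) = 17.3781

17.3781


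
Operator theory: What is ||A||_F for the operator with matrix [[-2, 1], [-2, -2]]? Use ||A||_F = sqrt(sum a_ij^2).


||A||_F^2 = sum a_ij^2
= (-2)^2 + 1^2 + (-2)^2 + (-2)^2
= 4 + 1 + 4 + 4 = 13
||A||_F = sqrt(13) = 3.6056

3.6056


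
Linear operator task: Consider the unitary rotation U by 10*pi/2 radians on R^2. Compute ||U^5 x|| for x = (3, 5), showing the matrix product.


U is a rotation by theta = 10*pi/2
U^5 = rotation by 5*theta = 50*pi/2 = 2*pi/2 (mod 2*pi)
cos(2*pi/2) = -1.0000, sin(2*pi/2) = 0.0000
U^5 x = (-1.0000 * 3 - 0.0000 * 5, 0.0000 * 3 + -1.0000 * 5)
= (-3.0000, -5.0000)
||U^5 x|| = sqrt((-3.0000)^2 + (-5.0000)^2) = sqrt(34.0000) = 5.8310

5.8310


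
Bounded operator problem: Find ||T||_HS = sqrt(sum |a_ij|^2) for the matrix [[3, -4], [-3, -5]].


The Hilbert-Schmidt norm is sqrt(sum of squares of all entries).
Sum of squares = 3^2 + (-4)^2 + (-3)^2 + (-5)^2
= 9 + 16 + 9 + 25 = 59
||T||_HS = sqrt(59) = 7.6811

7.6811


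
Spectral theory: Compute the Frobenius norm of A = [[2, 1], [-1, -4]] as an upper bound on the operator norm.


||A||_F^2 = sum a_ij^2
= 2^2 + 1^2 + (-1)^2 + (-4)^2
= 4 + 1 + 1 + 16 = 22
||A||_F = sqrt(22) = 4.6904

4.6904


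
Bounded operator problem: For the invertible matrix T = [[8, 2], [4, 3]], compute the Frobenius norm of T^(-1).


det(T) = 8*3 - 2*4 = 16
T^(-1) = (1/16) * [[3, -2], [-4, 8]] = [[0.1875, -0.1250], [-0.2500, 0.5000]]
||T^(-1)||_F^2 = 0.1875^2 + (-0.1250)^2 + (-0.2500)^2 + 0.5000^2 = 0.3633
||T^(-1)||_F = sqrt(0.3633) = 0.6027

0.6027


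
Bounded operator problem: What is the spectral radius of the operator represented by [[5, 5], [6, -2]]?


For a 2x2 matrix, eigenvalues satisfy lambda^2 - (trace)*lambda + det = 0
trace = 5 + -2 = 3
det = 5*-2 - 5*6 = -40
discriminant = 3^2 - 4*(-40) = 169
spectral radius = max |eigenvalue| = 8.0000

8.0000


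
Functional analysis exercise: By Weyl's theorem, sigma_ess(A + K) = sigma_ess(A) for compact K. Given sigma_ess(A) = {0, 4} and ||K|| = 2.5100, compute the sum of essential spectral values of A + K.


By Weyl's theorem, the essential spectrum is invariant under compact perturbations.
sigma_ess(A + K) = sigma_ess(A) = {0, 4}
Sum = 0 + 4 = 4

4


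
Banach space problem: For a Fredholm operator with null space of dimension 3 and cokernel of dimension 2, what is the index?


The Fredholm index is defined as ind(T) = dim(ker T) - dim(coker T)
= 3 - 2
= 1

1


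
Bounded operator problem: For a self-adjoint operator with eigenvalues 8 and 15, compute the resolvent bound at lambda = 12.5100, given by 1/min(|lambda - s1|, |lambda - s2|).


dist(12.5100, {8, 15}) = min(|12.5100 - 8|, |12.5100 - 15|)
= min(4.5100, 2.4900) = 2.4900
Resolvent bound = 1/2.4900 = 0.4016

0.4016


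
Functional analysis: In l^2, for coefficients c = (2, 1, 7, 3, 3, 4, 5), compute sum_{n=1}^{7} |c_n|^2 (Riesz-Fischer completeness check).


sum |c_n|^2 = 2^2 + 1^2 + 7^2 + 3^2 + 3^2 + 4^2 + 5^2
= 4 + 1 + 49 + 9 + 9 + 16 + 25
= 113

113


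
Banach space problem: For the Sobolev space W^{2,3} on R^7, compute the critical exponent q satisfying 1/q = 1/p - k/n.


Using the Sobolev embedding formula: 1/q = 1/p - k/n
1/q = 1/3 - 2/7 = 1/21
q = 1/(1/21) = 21

21.0000


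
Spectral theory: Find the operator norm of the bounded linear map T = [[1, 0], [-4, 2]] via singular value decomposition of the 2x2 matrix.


A^T A = [[17, -8], [-8, 4]]
trace(A^T A) = 21, det(A^T A) = 4
discriminant = 21^2 - 4*4 = 425
Largest eigenvalue of A^T A = (trace + sqrt(disc))/2 = 20.8078
||T|| = sqrt(20.8078) = 4.5616

4.5616


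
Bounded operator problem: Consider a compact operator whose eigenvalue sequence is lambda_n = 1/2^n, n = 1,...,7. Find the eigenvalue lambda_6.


The eigenvalue formula gives lambda_6 = 1/2^6
= 1/64
= 0.0156

0.0156


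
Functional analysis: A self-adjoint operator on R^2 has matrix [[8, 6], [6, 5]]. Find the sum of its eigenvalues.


For a self-adjoint (symmetric) matrix, the eigenvalues are real.
The sum of eigenvalues equals the trace of the matrix.
trace = 8 + 5 = 13

13


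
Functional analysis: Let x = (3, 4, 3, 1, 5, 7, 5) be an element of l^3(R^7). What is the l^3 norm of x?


The l^3 norm = (sum |x_i|^3)^(1/3)
Sum of 3th powers = 27 + 64 + 27 + 1 + 125 + 343 + 125 = 712
||x||_3 = (712)^(1/3) = 8.9295

8.9295


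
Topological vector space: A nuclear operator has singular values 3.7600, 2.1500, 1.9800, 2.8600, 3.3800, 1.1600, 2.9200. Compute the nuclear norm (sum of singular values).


The nuclear norm is the sum of all singular values.
||T||_1 = 3.7600 + 2.1500 + 1.9800 + 2.8600 + 3.3800 + 1.1600 + 2.9200
= 18.2100

18.2100


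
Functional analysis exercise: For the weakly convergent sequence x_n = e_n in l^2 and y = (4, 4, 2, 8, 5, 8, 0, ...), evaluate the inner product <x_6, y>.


x_6 = e_6 is the standard basis vector with 1 in position 6.
<x_6, y> = y_6 = 8
As n -> infinity, <x_n, y> -> 0, confirming weak convergence of (x_n) to 0.

8


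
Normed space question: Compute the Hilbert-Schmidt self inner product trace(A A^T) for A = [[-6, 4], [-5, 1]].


trace(A * A^T) = sum of squares of all entries
= (-6)^2 + 4^2 + (-5)^2 + 1^2
= 36 + 16 + 25 + 1
= 78

78


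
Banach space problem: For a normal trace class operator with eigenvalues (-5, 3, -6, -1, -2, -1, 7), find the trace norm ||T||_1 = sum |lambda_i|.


For a normal operator, singular values equal |eigenvalues|.
Trace norm = sum |lambda_i| = 5 + 3 + 6 + 1 + 2 + 1 + 7
= 25

25


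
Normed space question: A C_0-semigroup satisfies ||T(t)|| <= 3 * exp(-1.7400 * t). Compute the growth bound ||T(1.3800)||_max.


||T(1.3800)|| <= 3 * exp(-1.7400 * 1.3800)
= 3 * exp(-2.4012)
= 3 * 0.0906
= 0.2718

0.2718


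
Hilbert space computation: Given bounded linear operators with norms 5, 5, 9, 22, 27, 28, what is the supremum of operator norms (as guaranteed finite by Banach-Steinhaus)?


By the Uniform Boundedness Principle, the supremum of norms is finite.
sup_k ||T_k|| = max(5, 5, 9, 22, 27, 28) = 28

28


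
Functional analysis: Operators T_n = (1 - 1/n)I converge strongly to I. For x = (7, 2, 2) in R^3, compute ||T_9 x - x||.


T_9 x - x = (1 - 1/9)x - x = -x/9
||x|| = sqrt(57) = 7.5498
||T_9 x - x|| = ||x||/9 = 7.5498/9 = 0.8389

0.8389


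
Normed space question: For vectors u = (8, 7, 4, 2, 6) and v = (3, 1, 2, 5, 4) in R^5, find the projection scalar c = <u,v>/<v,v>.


Computing <u,v> = 8*3 + 7*1 + 4*2 + 2*5 + 6*4 = 73
Computing <v,v> = 3^2 + 1^2 + 2^2 + 5^2 + 4^2 = 55
Projection coefficient = 73/55 = 1.3273

1.3273


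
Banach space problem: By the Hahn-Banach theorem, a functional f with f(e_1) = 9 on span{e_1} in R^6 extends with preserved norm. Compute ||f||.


The norm of f is given by ||f|| = sup_{||x||=1} |f(x)|.
On span{e_1}, ||e_1|| = 1, so ||f|| = |f(e_1)| / ||e_1||
= |9| / 1 = 9.0000

9.0000


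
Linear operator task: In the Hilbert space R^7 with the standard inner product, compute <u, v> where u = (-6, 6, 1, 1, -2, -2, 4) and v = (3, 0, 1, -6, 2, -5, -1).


Computing the standard inner product <u, v> = sum u_i * v_i
= -6*3 + 6*0 + 1*1 + 1*-6 + -2*2 + -2*-5 + 4*-1
= -18 + 0 + 1 + -6 + -4 + 10 + -4
= -21

-21


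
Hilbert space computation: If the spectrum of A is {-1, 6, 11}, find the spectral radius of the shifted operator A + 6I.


Spectrum of A + 6I = {5, 12, 17}
Spectral radius = max |lambda| over the shifted spectrum
= max(5, 12, 17) = 17

17


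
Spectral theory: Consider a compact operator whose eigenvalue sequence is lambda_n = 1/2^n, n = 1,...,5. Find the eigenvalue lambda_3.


The eigenvalue formula gives lambda_3 = 1/2^3
= 1/8
= 0.1250

0.1250


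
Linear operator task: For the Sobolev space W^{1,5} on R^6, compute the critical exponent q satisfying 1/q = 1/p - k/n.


Using the Sobolev embedding formula: 1/q = 1/p - k/n
1/q = 1/5 - 1/6 = 1/30
q = 1/(1/30) = 30

30.0000


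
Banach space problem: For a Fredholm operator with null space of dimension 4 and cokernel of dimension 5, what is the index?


The Fredholm index is defined as ind(T) = dim(ker T) - dim(coker T)
= 4 - 5
= -1

-1


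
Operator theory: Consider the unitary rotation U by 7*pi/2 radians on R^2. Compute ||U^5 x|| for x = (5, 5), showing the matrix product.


U is a rotation by theta = 7*pi/2
U^5 = rotation by 5*theta = 35*pi/2 = 3*pi/2 (mod 2*pi)
cos(3*pi/2) = 0.0000, sin(3*pi/2) = -1.0000
U^5 x = (0.0000 * 5 - -1.0000 * 5, -1.0000 * 5 + 0.0000 * 5)
= (5.0000, -5.0000)
||U^5 x|| = sqrt(5.0000^2 + (-5.0000)^2) = sqrt(50.0000) = 7.0711

7.0711


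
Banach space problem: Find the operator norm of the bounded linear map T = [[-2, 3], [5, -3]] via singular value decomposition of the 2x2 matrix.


A^T A = [[29, -21], [-21, 18]]
trace(A^T A) = 47, det(A^T A) = 81
discriminant = 47^2 - 4*81 = 1885
Largest eigenvalue of A^T A = (trace + sqrt(disc))/2 = 45.2083
||T|| = sqrt(45.2083) = 6.7237

6.7237


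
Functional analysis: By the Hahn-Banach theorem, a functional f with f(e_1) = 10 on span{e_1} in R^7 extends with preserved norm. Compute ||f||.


The norm of f is given by ||f|| = sup_{||x||=1} |f(x)|.
On span{e_1}, ||e_1|| = 1, so ||f|| = |f(e_1)| / ||e_1||
= |10| / 1 = 10.0000

10.0000


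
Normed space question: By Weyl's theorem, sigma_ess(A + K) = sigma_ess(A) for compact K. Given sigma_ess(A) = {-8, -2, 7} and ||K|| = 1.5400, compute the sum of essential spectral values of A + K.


By Weyl's theorem, the essential spectrum is invariant under compact perturbations.
sigma_ess(A + K) = sigma_ess(A) = {-8, -2, 7}
Sum = -8 + -2 + 7 = -3

-3


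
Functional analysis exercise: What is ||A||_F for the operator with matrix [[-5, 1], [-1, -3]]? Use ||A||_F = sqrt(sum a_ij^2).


||A||_F^2 = sum a_ij^2
= (-5)^2 + 1^2 + (-1)^2 + (-3)^2
= 25 + 1 + 1 + 9 = 36
||A||_F = sqrt(36) = 6.0000

6.0000


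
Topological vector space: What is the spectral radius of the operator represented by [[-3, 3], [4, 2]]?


For a 2x2 matrix, eigenvalues satisfy lambda^2 - (trace)*lambda + det = 0
trace = -3 + 2 = -1
det = -3*2 - 3*4 = -18
discriminant = (-1)^2 - 4*(-18) = 73
spectral radius = max |eigenvalue| = 4.7720

4.7720


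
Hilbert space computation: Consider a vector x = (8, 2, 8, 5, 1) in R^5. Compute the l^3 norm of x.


The l^3 norm = (sum |x_i|^3)^(1/3)
Sum of 3th powers = 512 + 8 + 512 + 125 + 1 = 1158
||x||_3 = (1158)^(1/3) = 10.5011

10.5011


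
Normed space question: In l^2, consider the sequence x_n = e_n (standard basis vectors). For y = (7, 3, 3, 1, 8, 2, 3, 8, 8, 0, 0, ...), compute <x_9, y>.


x_9 = e_9 is the standard basis vector with 1 in position 9.
<x_9, y> = y_9 = 8
As n -> infinity, <x_n, y> -> 0, confirming weak convergence of (x_n) to 0.

8


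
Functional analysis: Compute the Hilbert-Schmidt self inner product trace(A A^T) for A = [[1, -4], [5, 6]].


trace(A * A^T) = sum of squares of all entries
= 1^2 + (-4)^2 + 5^2 + 6^2
= 1 + 16 + 25 + 36
= 78

78


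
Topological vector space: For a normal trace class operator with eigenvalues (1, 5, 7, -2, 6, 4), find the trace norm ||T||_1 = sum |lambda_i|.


For a normal operator, singular values equal |eigenvalues|.
Trace norm = sum |lambda_i| = 1 + 5 + 7 + 2 + 6 + 4
= 25

25


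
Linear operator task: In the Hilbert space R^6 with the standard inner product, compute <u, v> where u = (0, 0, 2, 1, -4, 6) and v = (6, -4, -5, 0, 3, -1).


Computing the standard inner product <u, v> = sum u_i * v_i
= 0*6 + 0*-4 + 2*-5 + 1*0 + -4*3 + 6*-1
= 0 + 0 + -10 + 0 + -12 + -6
= -28

-28


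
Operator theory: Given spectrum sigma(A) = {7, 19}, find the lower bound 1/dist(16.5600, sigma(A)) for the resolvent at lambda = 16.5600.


dist(16.5600, {7, 19}) = min(|16.5600 - 7|, |16.5600 - 19|)
= min(9.5600, 2.4400) = 2.4400
Resolvent bound = 1/2.4400 = 0.4098

0.4098


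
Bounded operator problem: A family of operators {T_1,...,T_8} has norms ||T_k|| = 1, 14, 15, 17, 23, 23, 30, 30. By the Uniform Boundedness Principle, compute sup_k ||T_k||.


By the Uniform Boundedness Principle, the supremum of norms is finite.
sup_k ||T_k|| = max(1, 14, 15, 17, 23, 23, 30, 30) = 30

30


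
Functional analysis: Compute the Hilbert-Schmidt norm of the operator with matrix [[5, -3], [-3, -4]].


The Hilbert-Schmidt norm is sqrt(sum of squares of all entries).
Sum of squares = 5^2 + (-3)^2 + (-3)^2 + (-4)^2
= 25 + 9 + 9 + 16 = 59
||T||_HS = sqrt(59) = 7.6811

7.6811


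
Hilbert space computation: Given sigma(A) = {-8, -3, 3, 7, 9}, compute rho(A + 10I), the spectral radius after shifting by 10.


Spectrum of A + 10I = {2, 7, 13, 17, 19}
Spectral radius = max |lambda| over the shifted spectrum
= max(2, 7, 13, 17, 19) = 19

19


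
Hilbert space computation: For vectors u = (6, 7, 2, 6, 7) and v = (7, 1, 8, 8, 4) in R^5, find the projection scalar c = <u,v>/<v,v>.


Computing <u,v> = 6*7 + 7*1 + 2*8 + 6*8 + 7*4 = 141
Computing <v,v> = 7^2 + 1^2 + 8^2 + 8^2 + 4^2 = 194
Projection coefficient = 141/194 = 0.7268

0.7268


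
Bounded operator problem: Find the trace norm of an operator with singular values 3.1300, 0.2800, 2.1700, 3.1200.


The nuclear norm is the sum of all singular values.
||T||_1 = 3.1300 + 0.2800 + 2.1700 + 3.1200
= 8.7000

8.7000


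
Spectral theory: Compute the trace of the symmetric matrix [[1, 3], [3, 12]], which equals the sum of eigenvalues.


For a self-adjoint (symmetric) matrix, the eigenvalues are real.
The sum of eigenvalues equals the trace of the matrix.
trace = 1 + 12 = 13

13


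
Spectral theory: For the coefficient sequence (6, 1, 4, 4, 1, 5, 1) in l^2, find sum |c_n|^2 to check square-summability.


sum |c_n|^2 = 6^2 + 1^2 + 4^2 + 4^2 + 1^2 + 5^2 + 1^2
= 36 + 1 + 16 + 16 + 1 + 25 + 1
= 96

96


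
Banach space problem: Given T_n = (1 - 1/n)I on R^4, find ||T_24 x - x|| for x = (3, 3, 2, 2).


T_24 x - x = (1 - 1/24)x - x = -x/24
||x|| = sqrt(26) = 5.0990
||T_24 x - x|| = ||x||/24 = 5.0990/24 = 0.2125

0.2125


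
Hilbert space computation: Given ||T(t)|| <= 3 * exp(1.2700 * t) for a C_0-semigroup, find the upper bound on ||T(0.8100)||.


||T(0.8100)|| <= 3 * exp(1.2700 * 0.8100)
= 3 * exp(1.0287)
= 3 * 2.7974
= 8.3923

8.3923


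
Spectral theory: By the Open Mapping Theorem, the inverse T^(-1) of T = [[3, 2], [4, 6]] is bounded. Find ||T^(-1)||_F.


det(T) = 3*6 - 2*4 = 10
T^(-1) = (1/10) * [[6, -2], [-4, 3]] = [[0.6000, -0.2000], [-0.4000, 0.3000]]
||T^(-1)||_F^2 = 0.6000^2 + (-0.2000)^2 + (-0.4000)^2 + 0.3000^2 = 0.6500
||T^(-1)||_F = sqrt(0.6500) = 0.8062

0.8062


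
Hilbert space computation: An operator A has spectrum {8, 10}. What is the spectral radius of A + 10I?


Spectrum of A + 10I = {18, 20}
Spectral radius = max |lambda| over the shifted spectrum
= max(18, 20) = 20

20


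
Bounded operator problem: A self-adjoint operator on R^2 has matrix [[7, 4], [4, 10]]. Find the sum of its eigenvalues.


For a self-adjoint (symmetric) matrix, the eigenvalues are real.
The sum of eigenvalues equals the trace of the matrix.
trace = 7 + 10 = 17

17


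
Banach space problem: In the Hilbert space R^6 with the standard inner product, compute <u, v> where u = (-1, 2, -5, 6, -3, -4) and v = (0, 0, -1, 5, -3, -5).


Computing the standard inner product <u, v> = sum u_i * v_i
= -1*0 + 2*0 + -5*-1 + 6*5 + -3*-3 + -4*-5
= 0 + 0 + 5 + 30 + 9 + 20
= 64

64


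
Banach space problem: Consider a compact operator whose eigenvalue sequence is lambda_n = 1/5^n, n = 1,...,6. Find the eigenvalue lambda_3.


The eigenvalue formula gives lambda_3 = 1/5^3
= 1/125
= 0.0080

0.0080


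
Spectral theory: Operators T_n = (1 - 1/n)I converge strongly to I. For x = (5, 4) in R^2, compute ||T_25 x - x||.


T_25 x - x = (1 - 1/25)x - x = -x/25
||x|| = sqrt(41) = 6.4031
||T_25 x - x|| = ||x||/25 = 6.4031/25 = 0.2561

0.2561


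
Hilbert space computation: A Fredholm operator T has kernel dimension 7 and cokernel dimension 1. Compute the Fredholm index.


The Fredholm index is defined as ind(T) = dim(ker T) - dim(coker T)
= 7 - 1
= 6

6


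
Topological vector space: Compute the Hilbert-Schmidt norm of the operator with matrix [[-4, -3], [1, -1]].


The Hilbert-Schmidt norm is sqrt(sum of squares of all entries).
Sum of squares = (-4)^2 + (-3)^2 + 1^2 + (-1)^2
= 16 + 9 + 1 + 1 = 27
||T||_HS = sqrt(27) = 5.1962

5.1962


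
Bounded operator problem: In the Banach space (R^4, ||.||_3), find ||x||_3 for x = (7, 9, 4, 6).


The l^3 norm = (sum |x_i|^3)^(1/3)
Sum of 3th powers = 343 + 729 + 64 + 216 = 1352
||x||_3 = (1352)^(1/3) = 11.0575

11.0575


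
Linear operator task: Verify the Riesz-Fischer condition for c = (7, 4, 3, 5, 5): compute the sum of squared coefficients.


sum |c_n|^2 = 7^2 + 4^2 + 3^2 + 5^2 + 5^2
= 49 + 16 + 9 + 25 + 25
= 124

124


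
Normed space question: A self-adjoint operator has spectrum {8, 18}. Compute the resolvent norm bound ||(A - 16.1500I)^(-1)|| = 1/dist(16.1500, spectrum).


dist(16.1500, {8, 18}) = min(|16.1500 - 8|, |16.1500 - 18|)
= min(8.1500, 1.8500) = 1.8500
Resolvent bound = 1/1.8500 = 0.5405

0.5405


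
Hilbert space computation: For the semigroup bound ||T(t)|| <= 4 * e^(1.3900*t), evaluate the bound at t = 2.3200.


||T(2.3200)|| <= 4 * exp(1.3900 * 2.3200)
= 4 * exp(3.2248)
= 4 * 25.1485
= 100.5942

100.5942


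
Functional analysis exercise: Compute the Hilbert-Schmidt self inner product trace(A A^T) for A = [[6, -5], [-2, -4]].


trace(A * A^T) = sum of squares of all entries
= 6^2 + (-5)^2 + (-2)^2 + (-4)^2
= 36 + 25 + 4 + 16
= 81

81


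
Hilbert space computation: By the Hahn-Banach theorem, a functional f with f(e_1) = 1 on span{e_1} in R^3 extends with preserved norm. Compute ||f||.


The norm of f is given by ||f|| = sup_{||x||=1} |f(x)|.
On span{e_1}, ||e_1|| = 1, so ||f|| = |f(e_1)| / ||e_1||
= |1| / 1 = 1.0000

1.0000


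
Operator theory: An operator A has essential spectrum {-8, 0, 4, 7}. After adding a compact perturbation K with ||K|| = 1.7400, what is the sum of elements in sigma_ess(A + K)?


By Weyl's theorem, the essential spectrum is invariant under compact perturbations.
sigma_ess(A + K) = sigma_ess(A) = {-8, 0, 4, 7}
Sum = -8 + 0 + 4 + 7 = 3

3


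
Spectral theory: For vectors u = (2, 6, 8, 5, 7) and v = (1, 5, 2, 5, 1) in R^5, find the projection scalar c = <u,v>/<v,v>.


Computing <u,v> = 2*1 + 6*5 + 8*2 + 5*5 + 7*1 = 80
Computing <v,v> = 1^2 + 5^2 + 2^2 + 5^2 + 1^2 = 56
Projection coefficient = 80/56 = 1.4286

1.4286


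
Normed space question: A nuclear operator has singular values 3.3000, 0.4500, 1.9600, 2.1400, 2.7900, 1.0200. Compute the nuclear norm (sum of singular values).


The nuclear norm is the sum of all singular values.
||T||_1 = 3.3000 + 0.4500 + 1.9600 + 2.1400 + 2.7900 + 1.0200
= 11.6600

11.6600


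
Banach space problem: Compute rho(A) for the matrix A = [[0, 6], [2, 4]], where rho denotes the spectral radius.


For a 2x2 matrix, eigenvalues satisfy lambda^2 - (trace)*lambda + det = 0
trace = 0 + 4 = 4
det = 0*4 - 6*2 = -12
discriminant = 4^2 - 4*(-12) = 64
spectral radius = max |eigenvalue| = 6.0000

6.0000


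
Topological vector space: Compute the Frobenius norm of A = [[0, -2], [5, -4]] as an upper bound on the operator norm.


||A||_F^2 = sum a_ij^2
= 0^2 + (-2)^2 + 5^2 + (-4)^2
= 0 + 4 + 25 + 16 = 45
||A||_F = sqrt(45) = 6.7082

6.7082


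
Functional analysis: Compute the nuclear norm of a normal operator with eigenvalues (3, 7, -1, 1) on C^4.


For a normal operator, singular values equal |eigenvalues|.
Trace norm = sum |lambda_i| = 3 + 7 + 1 + 1
= 12

12


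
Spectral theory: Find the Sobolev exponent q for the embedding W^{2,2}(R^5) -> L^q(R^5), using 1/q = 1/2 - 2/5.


Using the Sobolev embedding formula: 1/q = 1/p - k/n
1/q = 1/2 - 2/5 = 1/10
q = 1/(1/10) = 10

10.0000


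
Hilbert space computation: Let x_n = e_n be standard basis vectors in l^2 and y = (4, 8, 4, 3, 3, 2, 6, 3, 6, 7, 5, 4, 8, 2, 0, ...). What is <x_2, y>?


x_2 = e_2 is the standard basis vector with 1 in position 2.
<x_2, y> = y_2 = 8
As n -> infinity, <x_n, y> -> 0, confirming weak convergence of (x_n) to 0.

8


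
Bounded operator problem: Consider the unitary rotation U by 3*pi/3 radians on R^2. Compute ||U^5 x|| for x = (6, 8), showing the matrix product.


U is a rotation by theta = 3*pi/3
U^5 = rotation by 5*theta = 15*pi/3 = 3*pi/3 (mod 2*pi)
cos(3*pi/3) = -1.0000, sin(3*pi/3) = 0.0000
U^5 x = (-1.0000 * 6 - 0.0000 * 8, 0.0000 * 6 + -1.0000 * 8)
= (-6.0000, -8.0000)
||U^5 x|| = sqrt((-6.0000)^2 + (-8.0000)^2) = sqrt(100.0000) = 10.0000

10.0000


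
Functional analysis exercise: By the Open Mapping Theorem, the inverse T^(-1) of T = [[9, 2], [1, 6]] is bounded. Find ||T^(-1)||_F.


det(T) = 9*6 - 2*1 = 52
T^(-1) = (1/52) * [[6, -2], [-1, 9]] = [[0.1154, -0.0385], [-0.0192, 0.1731]]
||T^(-1)||_F^2 = 0.1154^2 + (-0.0385)^2 + (-0.0192)^2 + 0.1731^2 = 0.0451
||T^(-1)||_F = sqrt(0.0451) = 0.2124

0.2124


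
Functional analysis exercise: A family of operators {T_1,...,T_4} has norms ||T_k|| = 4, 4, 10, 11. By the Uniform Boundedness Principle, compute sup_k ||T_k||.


By the Uniform Boundedness Principle, the supremum of norms is finite.
sup_k ||T_k|| = max(4, 4, 10, 11) = 11

11


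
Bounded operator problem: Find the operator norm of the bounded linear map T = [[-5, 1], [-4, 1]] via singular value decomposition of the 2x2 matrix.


A^T A = [[41, -9], [-9, 2]]
trace(A^T A) = 43, det(A^T A) = 1
discriminant = 43^2 - 4*1 = 1845
Largest eigenvalue of A^T A = (trace + sqrt(disc))/2 = 42.9767
||T|| = sqrt(42.9767) = 6.5557

6.5557


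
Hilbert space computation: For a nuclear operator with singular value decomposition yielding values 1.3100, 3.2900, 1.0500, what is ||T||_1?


The nuclear norm is the sum of all singular values.
||T||_1 = 1.3100 + 3.2900 + 1.0500
= 5.6500

5.6500


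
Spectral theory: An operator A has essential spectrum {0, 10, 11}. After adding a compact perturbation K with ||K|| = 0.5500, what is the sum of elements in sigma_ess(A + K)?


By Weyl's theorem, the essential spectrum is invariant under compact perturbations.
sigma_ess(A + K) = sigma_ess(A) = {0, 10, 11}
Sum = 0 + 10 + 11 = 21

21


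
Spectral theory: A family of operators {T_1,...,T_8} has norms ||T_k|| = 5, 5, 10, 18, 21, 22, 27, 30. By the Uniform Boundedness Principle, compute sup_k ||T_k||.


By the Uniform Boundedness Principle, the supremum of norms is finite.
sup_k ||T_k|| = max(5, 5, 10, 18, 21, 22, 27, 30) = 30

30


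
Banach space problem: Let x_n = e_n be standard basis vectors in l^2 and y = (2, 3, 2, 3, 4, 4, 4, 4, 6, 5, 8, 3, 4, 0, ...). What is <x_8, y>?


x_8 = e_8 is the standard basis vector with 1 in position 8.
<x_8, y> = y_8 = 4
As n -> infinity, <x_n, y> -> 0, confirming weak convergence of (x_n) to 0.

4


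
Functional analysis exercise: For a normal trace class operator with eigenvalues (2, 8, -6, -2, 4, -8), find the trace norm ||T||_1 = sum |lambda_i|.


For a normal operator, singular values equal |eigenvalues|.
Trace norm = sum |lambda_i| = 2 + 8 + 6 + 2 + 4 + 8
= 30

30


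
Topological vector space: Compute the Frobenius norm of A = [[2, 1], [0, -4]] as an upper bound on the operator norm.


||A||_F^2 = sum a_ij^2
= 2^2 + 1^2 + 0^2 + (-4)^2
= 4 + 1 + 0 + 16 = 21
||A||_F = sqrt(21) = 4.5826

4.5826


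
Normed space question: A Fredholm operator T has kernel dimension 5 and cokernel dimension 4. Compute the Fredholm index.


The Fredholm index is defined as ind(T) = dim(ker T) - dim(coker T)
= 5 - 4
= 1

1


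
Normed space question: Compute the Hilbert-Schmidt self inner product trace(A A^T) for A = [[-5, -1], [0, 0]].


trace(A * A^T) = sum of squares of all entries
= (-5)^2 + (-1)^2 + 0^2 + 0^2
= 25 + 1 + 0 + 0
= 26

26


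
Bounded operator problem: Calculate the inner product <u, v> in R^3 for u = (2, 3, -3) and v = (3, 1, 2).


Computing the standard inner product <u, v> = sum u_i * v_i
= 2*3 + 3*1 + -3*2
= 6 + 3 + -6
= 3

3


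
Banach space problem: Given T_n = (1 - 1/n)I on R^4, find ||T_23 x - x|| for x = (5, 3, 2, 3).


T_23 x - x = (1 - 1/23)x - x = -x/23
||x|| = sqrt(47) = 6.8557
||T_23 x - x|| = ||x||/23 = 6.8557/23 = 0.2981

0.2981


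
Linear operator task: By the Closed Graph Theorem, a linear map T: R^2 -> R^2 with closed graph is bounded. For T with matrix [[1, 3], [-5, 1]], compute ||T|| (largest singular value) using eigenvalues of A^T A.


A^T A = [[26, -2], [-2, 10]]
trace(A^T A) = 36, det(A^T A) = 256
discriminant = 36^2 - 4*256 = 272
Largest eigenvalue of A^T A = (trace + sqrt(disc))/2 = 26.2462
||T|| = sqrt(26.2462) = 5.1231

5.1231


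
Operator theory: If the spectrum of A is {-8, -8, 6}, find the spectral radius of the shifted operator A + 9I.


Spectrum of A + 9I = {1, 1, 15}
Spectral radius = max |lambda| over the shifted spectrum
= max(1, 1, 15) = 15

15


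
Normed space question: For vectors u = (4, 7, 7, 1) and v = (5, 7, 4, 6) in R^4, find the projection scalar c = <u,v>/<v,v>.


Computing <u,v> = 4*5 + 7*7 + 7*4 + 1*6 = 103
Computing <v,v> = 5^2 + 7^2 + 4^2 + 6^2 = 126
Projection coefficient = 103/126 = 0.8175

0.8175


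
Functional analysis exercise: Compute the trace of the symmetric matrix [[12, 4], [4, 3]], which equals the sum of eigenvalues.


For a self-adjoint (symmetric) matrix, the eigenvalues are real.
The sum of eigenvalues equals the trace of the matrix.
trace = 12 + 3 = 15

15


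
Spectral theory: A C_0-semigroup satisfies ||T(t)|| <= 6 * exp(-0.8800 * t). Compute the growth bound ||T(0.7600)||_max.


||T(0.7600)|| <= 6 * exp(-0.8800 * 0.7600)
= 6 * exp(-0.6688)
= 6 * 0.5123
= 3.0739

3.0739


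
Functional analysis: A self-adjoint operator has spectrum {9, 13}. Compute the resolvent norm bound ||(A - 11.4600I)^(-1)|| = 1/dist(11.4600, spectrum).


dist(11.4600, {9, 13}) = min(|11.4600 - 9|, |11.4600 - 13|)
= min(2.4600, 1.5400) = 1.5400
Resolvent bound = 1/1.5400 = 0.6494

0.6494


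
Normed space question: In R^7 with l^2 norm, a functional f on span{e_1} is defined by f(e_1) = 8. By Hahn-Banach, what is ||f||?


The norm of f is given by ||f|| = sup_{||x||=1} |f(x)|.
On span{e_1}, ||e_1|| = 1, so ||f|| = |f(e_1)| / ||e_1||
= |8| / 1 = 8.0000

8.0000


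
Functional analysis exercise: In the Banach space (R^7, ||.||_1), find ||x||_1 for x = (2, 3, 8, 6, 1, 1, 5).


The l^1 norm equals the sum of absolute values of all components.
||x||_1 = 2 + 3 + 8 + 6 + 1 + 1 + 5
= 26

26.0000


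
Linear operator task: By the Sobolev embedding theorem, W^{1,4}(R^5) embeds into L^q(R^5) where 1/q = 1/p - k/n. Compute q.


Using the Sobolev embedding formula: 1/q = 1/p - k/n
1/q = 1/4 - 1/5 = 1/20
q = 1/(1/20) = 20

20.0000


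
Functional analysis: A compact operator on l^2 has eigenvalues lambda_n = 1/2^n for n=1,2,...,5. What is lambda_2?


The eigenvalue formula gives lambda_2 = 1/2^2
= 1/4
= 0.2500

0.2500


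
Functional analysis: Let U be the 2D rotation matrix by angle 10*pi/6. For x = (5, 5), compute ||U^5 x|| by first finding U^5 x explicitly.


U is a rotation by theta = 10*pi/6
U^5 = rotation by 5*theta = 50*pi/6 = 2*pi/6 (mod 2*pi)
cos(2*pi/6) = 0.5000, sin(2*pi/6) = 0.8660
U^5 x = (0.5000 * 5 - 0.8660 * 5, 0.8660 * 5 + 0.5000 * 5)
= (-1.8301, 6.8301)
||U^5 x|| = sqrt((-1.8301)^2 + 6.8301^2) = sqrt(50.0000) = 7.0711

7.0711


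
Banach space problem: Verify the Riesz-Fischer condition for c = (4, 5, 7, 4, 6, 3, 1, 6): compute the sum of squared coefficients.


sum |c_n|^2 = 4^2 + 5^2 + 7^2 + 4^2 + 6^2 + 3^2 + 1^2 + 6^2
= 16 + 25 + 49 + 16 + 36 + 9 + 1 + 36
= 188

188


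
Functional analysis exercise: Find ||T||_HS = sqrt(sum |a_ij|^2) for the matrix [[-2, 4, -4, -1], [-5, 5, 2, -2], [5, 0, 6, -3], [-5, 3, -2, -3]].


The Hilbert-Schmidt norm is sqrt(sum of squares of all entries).
Sum of squares = (-2)^2 + 4^2 + (-4)^2 + (-1)^2 + (-5)^2 + 5^2 + 2^2 + (-2)^2 + 5^2 + 0^2 + 6^2 + (-3)^2 + (-5)^2 + 3^2 + (-2)^2 + (-3)^2
= 4 + 16 + 16 + 1 + 25 + 25 + 4 + 4 + 25 + 0 + 36 + 9 + 25 + 9 + 4 + 9 = 212
||T||_HS = sqrt(212) = 14.5602

14.5602


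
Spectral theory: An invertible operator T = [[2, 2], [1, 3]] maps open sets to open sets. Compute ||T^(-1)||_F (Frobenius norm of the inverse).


det(T) = 2*3 - 2*1 = 4
T^(-1) = (1/4) * [[3, -2], [-1, 2]] = [[0.7500, -0.5000], [-0.2500, 0.5000]]
||T^(-1)||_F^2 = 0.7500^2 + (-0.5000)^2 + (-0.2500)^2 + 0.5000^2 = 1.1250
||T^(-1)||_F = sqrt(1.1250) = 1.0607

1.0607


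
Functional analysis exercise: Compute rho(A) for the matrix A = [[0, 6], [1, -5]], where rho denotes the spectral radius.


For a 2x2 matrix, eigenvalues satisfy lambda^2 - (trace)*lambda + det = 0
trace = 0 + -5 = -5
det = 0*-5 - 6*1 = -6
discriminant = (-5)^2 - 4*(-6) = 49
spectral radius = max |eigenvalue| = 6.0000

6.0000


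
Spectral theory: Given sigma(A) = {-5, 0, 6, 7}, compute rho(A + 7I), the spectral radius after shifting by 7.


Spectrum of A + 7I = {2, 7, 13, 14}
Spectral radius = max |lambda| over the shifted spectrum
= max(2, 7, 13, 14) = 14

14


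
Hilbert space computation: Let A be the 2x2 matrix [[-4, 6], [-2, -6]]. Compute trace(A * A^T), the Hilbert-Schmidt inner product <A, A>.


trace(A * A^T) = sum of squares of all entries
= (-4)^2 + 6^2 + (-2)^2 + (-6)^2
= 16 + 36 + 4 + 36
= 92

92


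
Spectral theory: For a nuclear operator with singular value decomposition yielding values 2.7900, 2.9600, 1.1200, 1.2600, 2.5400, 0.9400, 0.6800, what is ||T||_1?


The nuclear norm is the sum of all singular values.
||T||_1 = 2.7900 + 2.9600 + 1.1200 + 1.2600 + 2.5400 + 0.9400 + 0.6800
= 12.2900

12.2900


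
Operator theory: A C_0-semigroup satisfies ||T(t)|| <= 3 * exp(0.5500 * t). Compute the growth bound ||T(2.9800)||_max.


||T(2.9800)|| <= 3 * exp(0.5500 * 2.9800)
= 3 * exp(1.6390)
= 3 * 5.1500
= 15.4501

15.4501


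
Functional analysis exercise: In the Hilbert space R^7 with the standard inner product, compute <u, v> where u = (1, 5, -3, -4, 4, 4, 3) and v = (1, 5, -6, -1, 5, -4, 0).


Computing the standard inner product <u, v> = sum u_i * v_i
= 1*1 + 5*5 + -3*-6 + -4*-1 + 4*5 + 4*-4 + 3*0
= 1 + 25 + 18 + 4 + 20 + -16 + 0
= 52

52


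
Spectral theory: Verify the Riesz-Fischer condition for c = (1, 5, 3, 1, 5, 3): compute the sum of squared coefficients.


sum |c_n|^2 = 1^2 + 5^2 + 3^2 + 1^2 + 5^2 + 3^2
= 1 + 25 + 9 + 1 + 25 + 9
= 70

70


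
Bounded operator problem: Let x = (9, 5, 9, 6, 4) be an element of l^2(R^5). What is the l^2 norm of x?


The l^2 norm = (sum |x_i|^2)^(1/2)
Sum of 2th powers = 81 + 25 + 81 + 36 + 16 = 239
||x||_2 = (239)^(1/2) = 15.4596

15.4596


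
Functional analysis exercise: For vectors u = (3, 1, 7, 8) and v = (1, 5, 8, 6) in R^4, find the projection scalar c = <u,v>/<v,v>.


Computing <u,v> = 3*1 + 1*5 + 7*8 + 8*6 = 112
Computing <v,v> = 1^2 + 5^2 + 8^2 + 6^2 = 126
Projection coefficient = 112/126 = 0.8889

0.8889


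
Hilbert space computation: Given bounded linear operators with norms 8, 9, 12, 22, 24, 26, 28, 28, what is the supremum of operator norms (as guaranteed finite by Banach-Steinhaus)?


By the Uniform Boundedness Principle, the supremum of norms is finite.
sup_k ||T_k|| = max(8, 9, 12, 22, 24, 26, 28, 28) = 28

28


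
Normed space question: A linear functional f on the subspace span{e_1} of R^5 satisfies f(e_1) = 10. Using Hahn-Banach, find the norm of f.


The norm of f is given by ||f|| = sup_{||x||=1} |f(x)|.
On span{e_1}, ||e_1|| = 1, so ||f|| = |f(e_1)| / ||e_1||
= |10| / 1 = 10.0000

10.0000


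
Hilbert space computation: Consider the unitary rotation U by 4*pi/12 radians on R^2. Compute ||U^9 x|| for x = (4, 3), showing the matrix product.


U is a rotation by theta = 4*pi/12
U^9 = rotation by 9*theta = 36*pi/12 = 12*pi/12 (mod 2*pi)
cos(12*pi/12) = -1.0000, sin(12*pi/12) = 0.0000
U^9 x = (-1.0000 * 4 - 0.0000 * 3, 0.0000 * 4 + -1.0000 * 3)
= (-4.0000, -3.0000)
||U^9 x|| = sqrt((-4.0000)^2 + (-3.0000)^2) = sqrt(25.0000) = 5.0000

5.0000


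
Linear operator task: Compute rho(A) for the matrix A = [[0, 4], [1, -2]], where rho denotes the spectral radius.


For a 2x2 matrix, eigenvalues satisfy lambda^2 - (trace)*lambda + det = 0
trace = 0 + -2 = -2
det = 0*-2 - 4*1 = -4
discriminant = (-2)^2 - 4*(-4) = 20
spectral radius = max |eigenvalue| = 3.2361

3.2361


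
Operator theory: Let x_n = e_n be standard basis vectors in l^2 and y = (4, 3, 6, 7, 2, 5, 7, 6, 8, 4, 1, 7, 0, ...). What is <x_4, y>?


x_4 = e_4 is the standard basis vector with 1 in position 4.
<x_4, y> = y_4 = 7
As n -> infinity, <x_n, y> -> 0, confirming weak convergence of (x_n) to 0.

7


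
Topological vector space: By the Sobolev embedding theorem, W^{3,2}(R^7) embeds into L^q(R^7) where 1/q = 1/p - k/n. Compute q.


Using the Sobolev embedding formula: 1/q = 1/p - k/n
1/q = 1/2 - 3/7 = 1/14
q = 1/(1/14) = 14

14.0000


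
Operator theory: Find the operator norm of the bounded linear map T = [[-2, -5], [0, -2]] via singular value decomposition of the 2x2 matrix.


A^T A = [[4, 10], [10, 29]]
trace(A^T A) = 33, det(A^T A) = 16
discriminant = 33^2 - 4*16 = 1025
Largest eigenvalue of A^T A = (trace + sqrt(disc))/2 = 32.5078
||T|| = sqrt(32.5078) = 5.7016

5.7016


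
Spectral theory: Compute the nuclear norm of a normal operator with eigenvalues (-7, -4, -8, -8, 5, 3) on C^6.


For a normal operator, singular values equal |eigenvalues|.
Trace norm = sum |lambda_i| = 7 + 4 + 8 + 8 + 5 + 3
= 35

35


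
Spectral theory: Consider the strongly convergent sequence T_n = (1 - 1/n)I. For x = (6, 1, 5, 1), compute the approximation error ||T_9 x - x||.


T_9 x - x = (1 - 1/9)x - x = -x/9
||x|| = sqrt(63) = 7.9373
||T_9 x - x|| = ||x||/9 = 7.9373/9 = 0.8819

0.8819


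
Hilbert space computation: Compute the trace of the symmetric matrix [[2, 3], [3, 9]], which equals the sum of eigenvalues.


For a self-adjoint (symmetric) matrix, the eigenvalues are real.
The sum of eigenvalues equals the trace of the matrix.
trace = 2 + 9 = 11

11


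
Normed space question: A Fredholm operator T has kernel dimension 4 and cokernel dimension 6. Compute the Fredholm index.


The Fredholm index is defined as ind(T) = dim(ker T) - dim(coker T)
= 4 - 6
= -2

-2


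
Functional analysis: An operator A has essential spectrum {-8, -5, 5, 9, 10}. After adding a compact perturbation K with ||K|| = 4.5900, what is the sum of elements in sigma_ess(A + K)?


By Weyl's theorem, the essential spectrum is invariant under compact perturbations.
sigma_ess(A + K) = sigma_ess(A) = {-8, -5, 5, 9, 10}
Sum = -8 + -5 + 5 + 9 + 10 = 11

11


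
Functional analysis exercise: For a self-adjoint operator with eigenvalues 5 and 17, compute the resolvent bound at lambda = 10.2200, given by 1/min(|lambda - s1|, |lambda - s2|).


dist(10.2200, {5, 17}) = min(|10.2200 - 5|, |10.2200 - 17|)
= min(5.2200, 6.7800) = 5.2200
Resolvent bound = 1/5.2200 = 0.1916

0.1916


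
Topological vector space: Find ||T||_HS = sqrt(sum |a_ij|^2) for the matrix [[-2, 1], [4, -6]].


The Hilbert-Schmidt norm is sqrt(sum of squares of all entries).
Sum of squares = (-2)^2 + 1^2 + 4^2 + (-6)^2
= 4 + 1 + 16 + 36 = 57
||T||_HS = sqrt(57) = 7.5498

7.5498


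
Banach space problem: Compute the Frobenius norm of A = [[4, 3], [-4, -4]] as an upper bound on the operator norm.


||A||_F^2 = sum a_ij^2
= 4^2 + 3^2 + (-4)^2 + (-4)^2
= 16 + 9 + 16 + 16 = 57
||A||_F = sqrt(57) = 7.5498

7.5498


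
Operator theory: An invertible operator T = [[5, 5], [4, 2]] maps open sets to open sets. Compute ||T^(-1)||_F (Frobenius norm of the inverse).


det(T) = 5*2 - 5*4 = -10
T^(-1) = (1/-10) * [[2, -5], [-4, 5]] = [[-0.2000, 0.5000], [0.4000, -0.5000]]
||T^(-1)||_F^2 = (-0.2000)^2 + 0.5000^2 + 0.4000^2 + (-0.5000)^2 = 0.7000
||T^(-1)||_F = sqrt(0.7000) = 0.8367

0.8367


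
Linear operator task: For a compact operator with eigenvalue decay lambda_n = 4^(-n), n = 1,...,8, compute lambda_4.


The eigenvalue formula gives lambda_4 = 1/4^4
= 1/256
= 0.0039

0.0039


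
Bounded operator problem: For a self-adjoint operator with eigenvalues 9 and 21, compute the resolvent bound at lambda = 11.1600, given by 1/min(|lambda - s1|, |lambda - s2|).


dist(11.1600, {9, 21}) = min(|11.1600 - 9|, |11.1600 - 21|)
= min(2.1600, 9.8400) = 2.1600
Resolvent bound = 1/2.1600 = 0.4630

0.4630


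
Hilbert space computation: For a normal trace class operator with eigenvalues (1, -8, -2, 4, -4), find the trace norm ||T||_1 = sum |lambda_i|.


For a normal operator, singular values equal |eigenvalues|.
Trace norm = sum |lambda_i| = 1 + 8 + 2 + 4 + 4
= 19

19


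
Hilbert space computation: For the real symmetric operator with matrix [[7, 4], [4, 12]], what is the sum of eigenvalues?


For a self-adjoint (symmetric) matrix, the eigenvalues are real.
The sum of eigenvalues equals the trace of the matrix.
trace = 7 + 12 = 19

19


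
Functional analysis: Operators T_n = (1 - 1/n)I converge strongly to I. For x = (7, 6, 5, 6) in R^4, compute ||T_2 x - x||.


T_2 x - x = (1 - 1/2)x - x = -x/2
||x|| = sqrt(146) = 12.0830
||T_2 x - x|| = ||x||/2 = 12.0830/2 = 6.0415

6.0415


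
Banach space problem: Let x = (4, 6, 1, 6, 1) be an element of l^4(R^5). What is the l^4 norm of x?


The l^4 norm = (sum |x_i|^4)^(1/4)
Sum of 4th powers = 256 + 1296 + 1 + 1296 + 1 = 2850
||x||_4 = (2850)^(1/4) = 7.3065

7.3065
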